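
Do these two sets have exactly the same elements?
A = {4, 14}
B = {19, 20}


Two sets are equal iff they have exactly the same elements.
A = {4, 14}
B = {19, 20}
Differences: {4, 14, 19, 20}
A ≠ B

No, A ≠ B


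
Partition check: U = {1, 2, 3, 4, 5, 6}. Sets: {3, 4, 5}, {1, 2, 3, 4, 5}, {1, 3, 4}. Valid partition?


A partition requires: (1) non-empty parts, (2) pairwise disjoint, (3) union = U
Parts: {3, 4, 5}, {1, 2, 3, 4, 5}, {1, 3, 4}
Union of parts: {1, 2, 3, 4, 5}
U = {1, 2, 3, 4, 5, 6}
All non-empty? True
Pairwise disjoint? False
Covers U? False

No, not a valid partition


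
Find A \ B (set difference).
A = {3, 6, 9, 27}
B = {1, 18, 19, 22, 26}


A \ B = elements in A but not in B
A = {3, 6, 9, 27}
B = {1, 18, 19, 22, 26}
Remove from A any elements in B
A \ B = {3, 6, 9, 27}

A \ B = {3, 6, 9, 27}


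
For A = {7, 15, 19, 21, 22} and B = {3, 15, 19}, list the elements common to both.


A ∩ B = elements in both A and B
A = {7, 15, 19, 21, 22}
B = {3, 15, 19}
A ∩ B = {15, 19}

A ∩ B = {15, 19}


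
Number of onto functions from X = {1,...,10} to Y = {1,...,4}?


n = |X| = 10, k = |Y| = 4. Surjections via inclusion-exclusion:
S(n,k) = Σ(-1)^i × C(k,i) × (k-i)^n, i=0 to k
i=0: (-1)^0×C(4,0)×4^10 = 1048576
i=1: (-1)^1×C(4,1)×3^10 = -236196
i=2: (-1)^2×C(4,2)×2^10 = 6144
i=3: (-1)^3×C(4,3)×1^10 = -4
i=4: (-1)^4×C(4,4)×0^10 = 0
Total = 818520

Number of surjections = 818520


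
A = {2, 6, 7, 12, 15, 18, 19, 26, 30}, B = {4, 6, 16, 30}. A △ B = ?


A △ B = (A \ B) ∪ (B \ A) = elements in exactly one of A or B
A \ B = {2, 7, 12, 15, 18, 19, 26}
B \ A = {4, 16}
A △ B = {2, 4, 7, 12, 15, 16, 18, 19, 26}

A △ B = {2, 4, 7, 12, 15, 16, 18, 19, 26}


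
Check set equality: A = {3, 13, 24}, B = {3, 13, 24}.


Two sets are equal iff they have exactly the same elements.
A = {3, 13, 24}
B = {3, 13, 24}
Same elements → A = B

Yes, A = B


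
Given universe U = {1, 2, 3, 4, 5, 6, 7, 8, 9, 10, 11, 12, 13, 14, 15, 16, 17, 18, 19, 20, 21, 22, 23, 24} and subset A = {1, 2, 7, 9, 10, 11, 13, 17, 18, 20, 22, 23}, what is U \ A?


Aᶜ = U \ A = elements in U but not in A
U = {1, 2, 3, 4, 5, 6, 7, 8, 9, 10, 11, 12, 13, 14, 15, 16, 17, 18, 19, 20, 21, 22, 23, 24}
A = {1, 2, 7, 9, 10, 11, 13, 17, 18, 20, 22, 23}
Aᶜ = {3, 4, 5, 6, 8, 12, 14, 15, 16, 19, 21, 24}

Aᶜ = {3, 4, 5, 6, 8, 12, 14, 15, 16, 19, 21, 24}


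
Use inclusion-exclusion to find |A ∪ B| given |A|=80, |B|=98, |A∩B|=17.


|A ∪ B| = |A| + |B| - |A ∩ B|
= 80 + 98 - 17
= 161

|A ∪ B| = 161


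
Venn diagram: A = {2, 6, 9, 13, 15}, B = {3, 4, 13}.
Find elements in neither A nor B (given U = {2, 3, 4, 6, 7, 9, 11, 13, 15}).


A = {2, 6, 9, 13, 15}
B = {3, 4, 13}
Region: in neither A nor B (given U = {2, 3, 4, 6, 7, 9, 11, 13, 15})
Elements: {7, 11}

Elements in neither A nor B (given U = {2, 3, 4, 6, 7, 9, 11, 13, 15}): {7, 11}


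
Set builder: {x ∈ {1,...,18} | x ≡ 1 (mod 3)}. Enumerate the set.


Checking each candidate:
Condition: x in {1,...,18} with x ≡ 1 (mod 3)
Result = {1, 4, 7, 10, 13, 16}

{1, 4, 7, 10, 13, 16}


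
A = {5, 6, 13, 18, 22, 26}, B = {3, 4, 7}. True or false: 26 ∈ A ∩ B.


A = {5, 6, 13, 18, 22, 26}, B = {3, 4, 7}
A ∩ B = elements in both A and B
A ∩ B = ∅
Checking if 26 ∈ A ∩ B
26 is not in A ∩ B → False

26 ∉ A ∩ B


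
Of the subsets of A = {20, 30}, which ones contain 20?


A subset of A contains 20 iff the remaining 1 elements form any subset of A \ {20}.
Count: 2^(n-1) = 2^1 = 2
Subsets containing 20: {20}, {20, 30}

Subsets containing 20 (2 total): {20}, {20, 30}


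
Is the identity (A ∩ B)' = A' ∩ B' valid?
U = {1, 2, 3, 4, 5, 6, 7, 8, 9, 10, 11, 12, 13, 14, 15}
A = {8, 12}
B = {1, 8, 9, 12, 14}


LHS: A ∩ B = {8, 12}
(A ∩ B)' = U \ (A ∩ B) = {1, 2, 3, 4, 5, 6, 7, 9, 10, 11, 13, 14, 15}
A' = {1, 2, 3, 4, 5, 6, 7, 9, 10, 11, 13, 14, 15}, B' = {2, 3, 4, 5, 6, 7, 10, 11, 13, 15}
Claimed RHS: A' ∩ B' = {2, 3, 4, 5, 6, 7, 10, 11, 13, 15}
Identity is INVALID: LHS = {1, 2, 3, 4, 5, 6, 7, 9, 10, 11, 13, 14, 15} but the RHS claimed here equals {2, 3, 4, 5, 6, 7, 10, 11, 13, 15}. The correct form is (A ∩ B)' = A' ∪ B'.

Identity is invalid: (A ∩ B)' = {1, 2, 3, 4, 5, 6, 7, 9, 10, 11, 13, 14, 15} but A' ∩ B' = {2, 3, 4, 5, 6, 7, 10, 11, 13, 15}. The correct De Morgan law is (A ∩ B)' = A' ∪ B'.


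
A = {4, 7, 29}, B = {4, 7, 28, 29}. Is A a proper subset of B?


A ⊂ B requires: A ⊆ B AND A ≠ B.
A ⊆ B? Yes
A = B? No
A ⊂ B: Yes (A is a proper subset of B)

Yes, A ⊂ B


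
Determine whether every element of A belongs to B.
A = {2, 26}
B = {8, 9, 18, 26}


A ⊆ B means every element of A is in B.
Elements in A not in B: {2}
So A ⊄ B.

No, A ⊄ B


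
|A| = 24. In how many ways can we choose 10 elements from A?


C(n,k) = n! / (k!(n-k)!)
C(24,10) = 24! / (10!14!)
= 1961256

C(24,10) = 1961256


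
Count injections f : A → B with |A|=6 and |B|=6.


An injection sends each of |A| = 6 inputs to a distinct output in B.
# injections = |B|·(|B|-1)·…·(|B|-|A|+1) = 6! / (6 - 6)!
= 6 × 5 × 4 × 3 × 2 × 1
= 720

Number of injections = 720


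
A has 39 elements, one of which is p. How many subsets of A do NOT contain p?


Subsets of A avoiding p are subsets of A \ {p}, which has 38 elements.
Count = 2^(n-1) = 2^38
= 274877906944

Number of subsets avoiding p = 274877906944


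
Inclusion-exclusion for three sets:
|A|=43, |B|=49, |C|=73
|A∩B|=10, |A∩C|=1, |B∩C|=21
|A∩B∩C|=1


|A∪B∪C| = |A|+|B|+|C| - |A∩B|-|A∩C|-|B∩C| + |A∩B∩C|
= 43+49+73 - 10-1-21 + 1
= 165 - 32 + 1
= 134

|A ∪ B ∪ C| = 134


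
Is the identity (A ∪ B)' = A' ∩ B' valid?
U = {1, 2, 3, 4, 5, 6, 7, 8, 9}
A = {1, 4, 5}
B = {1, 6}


LHS: A ∪ B = {1, 4, 5, 6}
(A ∪ B)' = U \ (A ∪ B) = {2, 3, 7, 8, 9}
A' = {2, 3, 6, 7, 8, 9}, B' = {2, 3, 4, 5, 7, 8, 9}
Claimed RHS: A' ∩ B' = {2, 3, 7, 8, 9}
Identity is VALID: LHS = RHS = {2, 3, 7, 8, 9} ✓

Identity is valid. (A ∪ B)' = A' ∩ B' = {2, 3, 7, 8, 9}


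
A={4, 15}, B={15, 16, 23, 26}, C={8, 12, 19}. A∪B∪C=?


A ∪ B = {4, 15, 16, 23, 26}
(A ∪ B) ∪ C = {4, 8, 12, 15, 16, 19, 23, 26}

A ∪ B ∪ C = {4, 8, 12, 15, 16, 19, 23, 26}


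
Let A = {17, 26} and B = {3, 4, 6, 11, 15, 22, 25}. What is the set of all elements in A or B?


A ∪ B = all elements in A or B (or both)
A = {17, 26}
B = {3, 4, 6, 11, 15, 22, 25}
A ∪ B = {3, 4, 6, 11, 15, 17, 22, 25, 26}

A ∪ B = {3, 4, 6, 11, 15, 17, 22, 25, 26}


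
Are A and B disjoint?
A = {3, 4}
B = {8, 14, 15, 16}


Disjoint means A ∩ B = ∅.
A ∩ B = ∅
A ∩ B = ∅, so A and B are disjoint.

Yes, A and B are disjoint


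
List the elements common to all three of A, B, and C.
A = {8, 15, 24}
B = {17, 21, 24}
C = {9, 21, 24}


A ∩ B = {24}
(A ∩ B) ∩ C = {24}

A ∩ B ∩ C = {24}


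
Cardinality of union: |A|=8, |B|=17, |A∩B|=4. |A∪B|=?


|A ∪ B| = |A| + |B| - |A ∩ B|
= 8 + 17 - 4
= 21

|A ∪ B| = 21


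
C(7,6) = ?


C(n,k) = n! / (k!(n-k)!)
C(7,6) = 7! / (6!1!)
= 7

C(7,6) = 7


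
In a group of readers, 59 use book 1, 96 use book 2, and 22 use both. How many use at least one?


|A ∪ B| = |A| + |B| - |A ∩ B|
= 59 + 96 - 22
= 133

|A ∪ B| = 133


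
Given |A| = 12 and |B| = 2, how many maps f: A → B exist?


Each of |A| = 12 inputs maps to any of |B| = 2 outputs.
# functions = |B|^|A| = 2^12
= 4096

Number of functions = 4096


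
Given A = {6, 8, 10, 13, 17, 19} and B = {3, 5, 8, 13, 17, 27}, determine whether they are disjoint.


Disjoint means A ∩ B = ∅.
A ∩ B = {8, 13, 17}
A ∩ B ≠ ∅, so A and B are NOT disjoint.

No, A and B are not disjoint (A ∩ B = {8, 13, 17})


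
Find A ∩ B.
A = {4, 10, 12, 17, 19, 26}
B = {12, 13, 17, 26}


A ∩ B = elements in both A and B
A = {4, 10, 12, 17, 19, 26}
B = {12, 13, 17, 26}
A ∩ B = {12, 17, 26}

A ∩ B = {12, 17, 26}


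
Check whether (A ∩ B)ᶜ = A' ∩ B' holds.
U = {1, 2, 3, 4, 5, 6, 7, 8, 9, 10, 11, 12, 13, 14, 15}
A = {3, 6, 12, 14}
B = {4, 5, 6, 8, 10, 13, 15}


LHS: A ∩ B = {6}
(A ∩ B)' = U \ (A ∩ B) = {1, 2, 3, 4, 5, 7, 8, 9, 10, 11, 12, 13, 14, 15}
A' = {1, 2, 4, 5, 7, 8, 9, 10, 11, 13, 15}, B' = {1, 2, 3, 7, 9, 11, 12, 14}
Claimed RHS: A' ∩ B' = {1, 2, 7, 9, 11}
Identity is INVALID: LHS = {1, 2, 3, 4, 5, 7, 8, 9, 10, 11, 12, 13, 14, 15} but the RHS claimed here equals {1, 2, 7, 9, 11}. The correct form is (A ∩ B)' = A' ∪ B'.

Identity is invalid: (A ∩ B)' = {1, 2, 3, 4, 5, 7, 8, 9, 10, 11, 12, 13, 14, 15} but A' ∩ B' = {1, 2, 7, 9, 11}. The correct De Morgan law is (A ∩ B)' = A' ∪ B'.


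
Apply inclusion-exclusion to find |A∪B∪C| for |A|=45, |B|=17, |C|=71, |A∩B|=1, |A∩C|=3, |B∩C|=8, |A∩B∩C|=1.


|A∪B∪C| = |A|+|B|+|C| - |A∩B|-|A∩C|-|B∩C| + |A∩B∩C|
= 45+17+71 - 1-3-8 + 1
= 133 - 12 + 1
= 122

|A ∪ B ∪ C| = 122


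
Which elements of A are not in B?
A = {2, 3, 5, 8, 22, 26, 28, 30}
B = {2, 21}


A \ B = elements in A but not in B
A = {2, 3, 5, 8, 22, 26, 28, 30}
B = {2, 21}
Remove from A any elements in B
A \ B = {3, 5, 8, 22, 26, 28, 30}

A \ B = {3, 5, 8, 22, 26, 28, 30}


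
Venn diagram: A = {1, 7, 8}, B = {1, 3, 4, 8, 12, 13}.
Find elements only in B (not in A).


A = {1, 7, 8}
B = {1, 3, 4, 8, 12, 13}
Region: only in B (not in A)
Elements: {3, 4, 12, 13}

Elements only in B (not in A): {3, 4, 12, 13}


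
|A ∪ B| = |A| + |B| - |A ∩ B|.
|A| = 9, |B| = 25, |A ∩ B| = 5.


|A ∪ B| = |A| + |B| - |A ∩ B|
= 9 + 25 - 5
= 29

|A ∪ B| = 29


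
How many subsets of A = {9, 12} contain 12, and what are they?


A subset of A contains 12 iff the remaining 1 elements form any subset of A \ {12}.
Count: 2^(n-1) = 2^1 = 2
Subsets containing 12: {12}, {9, 12}

Subsets containing 12 (2 total): {12}, {9, 12}


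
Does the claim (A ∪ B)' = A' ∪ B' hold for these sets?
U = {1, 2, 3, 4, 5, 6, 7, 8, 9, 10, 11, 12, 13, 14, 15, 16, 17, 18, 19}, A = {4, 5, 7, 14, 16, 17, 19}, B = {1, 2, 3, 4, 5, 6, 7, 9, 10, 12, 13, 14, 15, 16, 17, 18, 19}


LHS: A ∪ B = {1, 2, 3, 4, 5, 6, 7, 9, 10, 12, 13, 14, 15, 16, 17, 18, 19}
(A ∪ B)' = U \ (A ∪ B) = {8, 11}
A' = {1, 2, 3, 6, 8, 9, 10, 11, 12, 13, 15, 18}, B' = {8, 11}
Claimed RHS: A' ∪ B' = {1, 2, 3, 6, 8, 9, 10, 11, 12, 13, 15, 18}
Identity is INVALID: LHS = {8, 11} but the RHS claimed here equals {1, 2, 3, 6, 8, 9, 10, 11, 12, 13, 15, 18}. The correct form is (A ∪ B)' = A' ∩ B'.

Identity is invalid: (A ∪ B)' = {8, 11} but A' ∪ B' = {1, 2, 3, 6, 8, 9, 10, 11, 12, 13, 15, 18}. The correct De Morgan law is (A ∪ B)' = A' ∩ B'.


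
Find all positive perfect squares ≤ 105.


Checking each candidate:
Condition: positive perfect squares ≤ 105
Result = {1, 4, 9, 16, 25, 36, 49, 64, 81, 100}

{1, 4, 9, 16, 25, 36, 49, 64, 81, 100}


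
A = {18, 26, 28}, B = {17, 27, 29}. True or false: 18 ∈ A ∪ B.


A = {18, 26, 28}, B = {17, 27, 29}
A ∪ B = all elements in A or B
A ∪ B = {17, 18, 26, 27, 28, 29}
Checking if 18 ∈ A ∪ B
18 is in A ∪ B → True

18 ∈ A ∪ B


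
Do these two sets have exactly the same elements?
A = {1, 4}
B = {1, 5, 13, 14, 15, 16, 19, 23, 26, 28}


Two sets are equal iff they have exactly the same elements.
A = {1, 4}
B = {1, 5, 13, 14, 15, 16, 19, 23, 26, 28}
Differences: {4, 5, 13, 14, 15, 16, 19, 23, 26, 28}
A ≠ B

No, A ≠ B


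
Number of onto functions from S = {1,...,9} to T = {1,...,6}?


n = |S| = 9, k = |T| = 6. Surjections via inclusion-exclusion:
S(n,k) = Σ(-1)^i × C(k,i) × (k-i)^n, i=0 to k
i=0: (-1)^0×C(6,0)×6^9 = 10077696
i=1: (-1)^1×C(6,1)×5^9 = -11718750
i=2: (-1)^2×C(6,2)×4^9 = 3932160
i=3: (-1)^3×C(6,3)×3^9 = -393660
i=4: (-1)^4×C(6,4)×2^9 = 7680
i=5: (-1)^5×C(6,5)×1^9 = -6
i=6: (-1)^6×C(6,6)×0^9 = 0
Total = 1905120

Number of surjections = 1905120


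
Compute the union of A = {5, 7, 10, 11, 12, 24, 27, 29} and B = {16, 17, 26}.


A ∪ B = all elements in A or B (or both)
A = {5, 7, 10, 11, 12, 24, 27, 29}
B = {16, 17, 26}
A ∪ B = {5, 7, 10, 11, 12, 16, 17, 24, 26, 27, 29}

A ∪ B = {5, 7, 10, 11, 12, 16, 17, 24, 26, 27, 29}


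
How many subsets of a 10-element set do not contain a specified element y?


Subsets of A avoiding y are subsets of A \ {y}, which has 9 elements.
Count = 2^(n-1) = 2^9
= 512

Number of subsets avoiding y = 512


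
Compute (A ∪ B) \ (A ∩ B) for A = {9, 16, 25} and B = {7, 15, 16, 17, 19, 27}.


A △ B = (A \ B) ∪ (B \ A) = elements in exactly one of A or B
A \ B = {9, 25}
B \ A = {7, 15, 17, 19, 27}
A △ B = {7, 9, 15, 17, 19, 25, 27}

A △ B = {7, 9, 15, 17, 19, 25, 27}


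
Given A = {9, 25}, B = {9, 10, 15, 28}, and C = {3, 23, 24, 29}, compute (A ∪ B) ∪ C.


A ∪ B = {9, 10, 15, 25, 28}
(A ∪ B) ∪ C = {3, 9, 10, 15, 23, 24, 25, 28, 29}

A ∪ B ∪ C = {3, 9, 10, 15, 23, 24, 25, 28, 29}


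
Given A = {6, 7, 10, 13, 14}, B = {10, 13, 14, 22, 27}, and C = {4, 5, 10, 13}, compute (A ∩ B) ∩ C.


A ∩ B = {10, 13, 14}
(A ∩ B) ∩ C = {10, 13}

A ∩ B ∩ C = {10, 13}


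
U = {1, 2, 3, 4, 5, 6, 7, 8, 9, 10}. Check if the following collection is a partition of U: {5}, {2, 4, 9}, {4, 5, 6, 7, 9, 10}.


A partition requires: (1) non-empty parts, (2) pairwise disjoint, (3) union = U
Parts: {5}, {2, 4, 9}, {4, 5, 6, 7, 9, 10}
Union of parts: {2, 4, 5, 6, 7, 9, 10}
U = {1, 2, 3, 4, 5, 6, 7, 8, 9, 10}
All non-empty? True
Pairwise disjoint? False
Covers U? False

No, not a valid partition


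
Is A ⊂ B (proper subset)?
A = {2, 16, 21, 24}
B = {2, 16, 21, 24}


A ⊂ B requires: A ⊆ B AND A ≠ B.
A ⊆ B? Yes
A = B? Yes
A = B, so A is not a PROPER subset.

No, A is not a proper subset of B


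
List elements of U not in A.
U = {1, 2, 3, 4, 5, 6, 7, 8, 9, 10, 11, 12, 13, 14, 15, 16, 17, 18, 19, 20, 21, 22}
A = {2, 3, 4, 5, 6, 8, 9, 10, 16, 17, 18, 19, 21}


Aᶜ = U \ A = elements in U but not in A
U = {1, 2, 3, 4, 5, 6, 7, 8, 9, 10, 11, 12, 13, 14, 15, 16, 17, 18, 19, 20, 21, 22}
A = {2, 3, 4, 5, 6, 8, 9, 10, 16, 17, 18, 19, 21}
Aᶜ = {1, 7, 11, 12, 13, 14, 15, 20, 22}

Aᶜ = {1, 7, 11, 12, 13, 14, 15, 20, 22}


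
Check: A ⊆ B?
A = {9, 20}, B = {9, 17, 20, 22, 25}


A ⊆ B means every element of A is in B.
All elements of A are in B.
So A ⊆ B.

Yes, A ⊆ B


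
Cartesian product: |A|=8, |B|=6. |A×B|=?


|A × B| = |A| × |B|
= 8 × 6
= 48

|A × B| = 48


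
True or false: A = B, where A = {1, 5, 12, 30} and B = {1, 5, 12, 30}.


Two sets are equal iff they have exactly the same elements.
A = {1, 5, 12, 30}
B = {1, 5, 12, 30}
Same elements → A = B

Yes, A = B


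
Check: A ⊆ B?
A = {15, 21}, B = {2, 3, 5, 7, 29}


A ⊆ B means every element of A is in B.
Elements in A not in B: {15, 21}
So A ⊄ B.

No, A ⊄ B


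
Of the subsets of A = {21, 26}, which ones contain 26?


A subset of A contains 26 iff the remaining 1 elements form any subset of A \ {26}.
Count: 2^(n-1) = 2^1 = 2
Subsets containing 26: {26}, {21, 26}

Subsets containing 26 (2 total): {26}, {21, 26}


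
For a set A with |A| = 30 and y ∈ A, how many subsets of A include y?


Subsets of A containing y correspond to subsets of A \ {y}, which has 29 elements.
Count = 2^(n-1) = 2^29
= 536870912

Number of subsets containing y = 536870912


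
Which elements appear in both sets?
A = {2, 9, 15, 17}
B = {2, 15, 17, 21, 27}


A ∩ B = elements in both A and B
A = {2, 9, 15, 17}
B = {2, 15, 17, 21, 27}
A ∩ B = {2, 15, 17}

A ∩ B = {2, 15, 17}


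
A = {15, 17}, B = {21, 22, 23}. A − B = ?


A \ B = elements in A but not in B
A = {15, 17}
B = {21, 22, 23}
Remove from A any elements in B
A \ B = {15, 17}

A \ B = {15, 17}


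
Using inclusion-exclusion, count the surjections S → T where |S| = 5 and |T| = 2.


n = |S| = 5, k = |T| = 2. Surjections via inclusion-exclusion:
S(n,k) = Σ(-1)^i × C(k,i) × (k-i)^n, i=0 to k
i=0: (-1)^0×C(2,0)×2^5 = 32
i=1: (-1)^1×C(2,1)×1^5 = -2
i=2: (-1)^2×C(2,2)×0^5 = 0
Total = 30

Number of surjections = 30


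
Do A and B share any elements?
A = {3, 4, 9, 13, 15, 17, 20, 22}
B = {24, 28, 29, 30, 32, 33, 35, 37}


Disjoint means A ∩ B = ∅.
A ∩ B = ∅
A ∩ B = ∅, so A and B are disjoint.

No — A and B share no elements (A ∩ B = ∅), so they are disjoint


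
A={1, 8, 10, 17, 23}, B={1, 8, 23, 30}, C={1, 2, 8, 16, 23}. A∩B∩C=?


A ∩ B = {1, 8, 23}
(A ∩ B) ∩ C = {1, 8, 23}

A ∩ B ∩ C = {1, 8, 23}


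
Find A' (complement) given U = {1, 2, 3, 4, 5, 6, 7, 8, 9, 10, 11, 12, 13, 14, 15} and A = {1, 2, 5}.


Aᶜ = U \ A = elements in U but not in A
U = {1, 2, 3, 4, 5, 6, 7, 8, 9, 10, 11, 12, 13, 14, 15}
A = {1, 2, 5}
Aᶜ = {3, 4, 6, 7, 8, 9, 10, 11, 12, 13, 14, 15}

Aᶜ = {3, 4, 6, 7, 8, 9, 10, 11, 12, 13, 14, 15}


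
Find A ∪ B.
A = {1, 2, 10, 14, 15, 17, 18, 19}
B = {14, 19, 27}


A ∪ B = all elements in A or B (or both)
A = {1, 2, 10, 14, 15, 17, 18, 19}
B = {14, 19, 27}
A ∪ B = {1, 2, 10, 14, 15, 17, 18, 19, 27}

A ∪ B = {1, 2, 10, 14, 15, 17, 18, 19, 27}


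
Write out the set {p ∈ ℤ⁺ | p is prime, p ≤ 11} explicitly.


Checking each candidate:
Condition: primes ≤ 11
Result = {2, 3, 5, 7, 11}

{2, 3, 5, 7, 11}


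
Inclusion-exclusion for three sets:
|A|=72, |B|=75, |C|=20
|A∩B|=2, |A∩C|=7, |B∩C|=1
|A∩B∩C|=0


|A∪B∪C| = |A|+|B|+|C| - |A∩B|-|A∩C|-|B∩C| + |A∩B∩C|
= 72+75+20 - 2-7-1 + 0
= 167 - 10 + 0
= 157

|A ∪ B ∪ C| = 157


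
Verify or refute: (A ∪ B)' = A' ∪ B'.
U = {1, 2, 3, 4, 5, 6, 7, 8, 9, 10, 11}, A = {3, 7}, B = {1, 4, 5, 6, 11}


LHS: A ∪ B = {1, 3, 4, 5, 6, 7, 11}
(A ∪ B)' = U \ (A ∪ B) = {2, 8, 9, 10}
A' = {1, 2, 4, 5, 6, 8, 9, 10, 11}, B' = {2, 3, 7, 8, 9, 10}
Claimed RHS: A' ∪ B' = {1, 2, 3, 4, 5, 6, 7, 8, 9, 10, 11}
Identity is INVALID: LHS = {2, 8, 9, 10} but the RHS claimed here equals {1, 2, 3, 4, 5, 6, 7, 8, 9, 10, 11}. The correct form is (A ∪ B)' = A' ∩ B'.

Identity is invalid: (A ∪ B)' = {2, 8, 9, 10} but A' ∪ B' = {1, 2, 3, 4, 5, 6, 7, 8, 9, 10, 11}. The correct De Morgan law is (A ∪ B)' = A' ∩ B'.


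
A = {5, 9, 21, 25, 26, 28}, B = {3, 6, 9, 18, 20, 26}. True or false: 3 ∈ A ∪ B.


A = {5, 9, 21, 25, 26, 28}, B = {3, 6, 9, 18, 20, 26}
A ∪ B = all elements in A or B
A ∪ B = {3, 5, 6, 9, 18, 20, 21, 25, 26, 28}
Checking if 3 ∈ A ∪ B
3 is in A ∪ B → True

3 ∈ A ∪ B


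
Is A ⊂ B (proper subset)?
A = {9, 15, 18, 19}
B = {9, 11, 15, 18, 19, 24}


A ⊂ B requires: A ⊆ B AND A ≠ B.
A ⊆ B? Yes
A = B? No
A ⊂ B: Yes (A is a proper subset of B)

Yes, A ⊂ B


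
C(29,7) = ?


C(n,k) = n! / (k!(n-k)!)
C(29,7) = 29! / (7!22!)
= 1560780

C(29,7) = 1560780


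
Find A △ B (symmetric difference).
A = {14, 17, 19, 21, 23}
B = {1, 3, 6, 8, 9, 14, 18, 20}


A △ B = (A \ B) ∪ (B \ A) = elements in exactly one of A or B
A \ B = {17, 19, 21, 23}
B \ A = {1, 3, 6, 8, 9, 18, 20}
A △ B = {1, 3, 6, 8, 9, 17, 18, 19, 20, 21, 23}

A △ B = {1, 3, 6, 8, 9, 17, 18, 19, 20, 21, 23}


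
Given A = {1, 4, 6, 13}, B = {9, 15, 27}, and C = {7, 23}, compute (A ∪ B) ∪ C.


A ∪ B = {1, 4, 6, 9, 13, 15, 27}
(A ∪ B) ∪ C = {1, 4, 6, 7, 9, 13, 15, 23, 27}

A ∪ B ∪ C = {1, 4, 6, 7, 9, 13, 15, 23, 27}


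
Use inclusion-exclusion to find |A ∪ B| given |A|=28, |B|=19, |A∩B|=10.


|A ∪ B| = |A| + |B| - |A ∩ B|
= 28 + 19 - 10
= 37

|A ∪ B| = 37


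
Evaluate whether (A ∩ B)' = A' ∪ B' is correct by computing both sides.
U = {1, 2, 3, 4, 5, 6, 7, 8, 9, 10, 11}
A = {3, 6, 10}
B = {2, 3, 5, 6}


LHS: A ∩ B = {3, 6}
(A ∩ B)' = U \ (A ∩ B) = {1, 2, 4, 5, 7, 8, 9, 10, 11}
A' = {1, 2, 4, 5, 7, 8, 9, 11}, B' = {1, 4, 7, 8, 9, 10, 11}
Claimed RHS: A' ∪ B' = {1, 2, 4, 5, 7, 8, 9, 10, 11}
Identity is VALID: LHS = RHS = {1, 2, 4, 5, 7, 8, 9, 10, 11} ✓

Identity is valid. (A ∩ B)' = A' ∪ B' = {1, 2, 4, 5, 7, 8, 9, 10, 11}


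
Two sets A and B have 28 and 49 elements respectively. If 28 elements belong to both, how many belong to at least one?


|A ∪ B| = |A| + |B| - |A ∩ B|
= 28 + 49 - 28
= 49

|A ∪ B| = 49


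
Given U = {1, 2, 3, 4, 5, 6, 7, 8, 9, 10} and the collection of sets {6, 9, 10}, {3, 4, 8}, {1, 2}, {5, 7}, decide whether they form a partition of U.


A partition requires: (1) non-empty parts, (2) pairwise disjoint, (3) union = U
Parts: {6, 9, 10}, {3, 4, 8}, {1, 2}, {5, 7}
Union of parts: {1, 2, 3, 4, 5, 6, 7, 8, 9, 10}
U = {1, 2, 3, 4, 5, 6, 7, 8, 9, 10}
All non-empty? True
Pairwise disjoint? True
Covers U? True

Yes, valid partition


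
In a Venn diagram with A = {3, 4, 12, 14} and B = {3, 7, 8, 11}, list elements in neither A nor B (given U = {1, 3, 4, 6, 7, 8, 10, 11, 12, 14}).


A = {3, 4, 12, 14}
B = {3, 7, 8, 11}
Region: in neither A nor B (given U = {1, 3, 4, 6, 7, 8, 10, 11, 12, 14})
Elements: {1, 6, 10}

Elements in neither A nor B (given U = {1, 3, 4, 6, 7, 8, 10, 11, 12, 14}): {1, 6, 10}


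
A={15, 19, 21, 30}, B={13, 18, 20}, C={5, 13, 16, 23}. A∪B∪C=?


A ∪ B = {13, 15, 18, 19, 20, 21, 30}
(A ∪ B) ∪ C = {5, 13, 15, 16, 18, 19, 20, 21, 23, 30}

A ∪ B ∪ C = {5, 13, 15, 16, 18, 19, 20, 21, 23, 30}


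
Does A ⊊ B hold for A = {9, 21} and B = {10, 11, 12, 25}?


A ⊂ B requires: A ⊆ B AND A ≠ B.
A ⊆ B? No
A ⊄ B, so A is not a proper subset.

No, A is not a proper subset of B


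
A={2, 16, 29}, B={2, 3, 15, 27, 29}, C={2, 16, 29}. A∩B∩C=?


A ∩ B = {2, 29}
(A ∩ B) ∩ C = {2, 29}

A ∩ B ∩ C = {2, 29}


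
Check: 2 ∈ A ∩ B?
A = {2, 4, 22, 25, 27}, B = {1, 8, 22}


A = {2, 4, 22, 25, 27}, B = {1, 8, 22}
A ∩ B = elements in both A and B
A ∩ B = {22}
Checking if 2 ∈ A ∩ B
2 is not in A ∩ B → False

2 ∉ A ∩ B


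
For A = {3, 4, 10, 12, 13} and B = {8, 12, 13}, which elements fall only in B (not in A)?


A = {3, 4, 10, 12, 13}
B = {8, 12, 13}
Region: only in B (not in A)
Elements: {8}

Elements only in B (not in A): {8}


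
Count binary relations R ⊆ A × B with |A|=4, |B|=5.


A relation from A to B is any subset of A × B.
|A × B| = 4 × 5 = 20
# relations = 2^|A × B| = 2^20 = 1048576

Number of relations = 1048576


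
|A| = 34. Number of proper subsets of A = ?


Total subsets = 2^n = 2^34 = 17179869184
Proper subsets exclude the set itself: 2^n - 1
= 17179869184 - 1
= 17179869183

Number of proper subsets = 17179869183


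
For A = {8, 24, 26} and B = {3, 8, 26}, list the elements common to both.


A ∩ B = elements in both A and B
A = {8, 24, 26}
B = {3, 8, 26}
A ∩ B = {8, 26}

A ∩ B = {8, 26}


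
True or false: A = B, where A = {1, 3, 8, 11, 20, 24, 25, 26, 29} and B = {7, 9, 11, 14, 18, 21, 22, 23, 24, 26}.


Two sets are equal iff they have exactly the same elements.
A = {1, 3, 8, 11, 20, 24, 25, 26, 29}
B = {7, 9, 11, 14, 18, 21, 22, 23, 24, 26}
Differences: {1, 3, 7, 8, 9, 14, 18, 20, 21, 22, 23, 25, 29}
A ≠ B

No, A ≠ B


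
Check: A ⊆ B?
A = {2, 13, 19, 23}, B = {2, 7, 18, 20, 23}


A ⊆ B means every element of A is in B.
Elements in A not in B: {13, 19}
So A ⊄ B.

No, A ⊄ B


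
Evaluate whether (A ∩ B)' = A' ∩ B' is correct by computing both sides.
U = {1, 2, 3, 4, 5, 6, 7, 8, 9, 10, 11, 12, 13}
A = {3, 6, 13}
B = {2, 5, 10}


LHS: A ∩ B = ∅
(A ∩ B)' = U \ (A ∩ B) = {1, 2, 3, 4, 5, 6, 7, 8, 9, 10, 11, 12, 13}
A' = {1, 2, 4, 5, 7, 8, 9, 10, 11, 12}, B' = {1, 3, 4, 6, 7, 8, 9, 11, 12, 13}
Claimed RHS: A' ∩ B' = {1, 4, 7, 8, 9, 11, 12}
Identity is INVALID: LHS = {1, 2, 3, 4, 5, 6, 7, 8, 9, 10, 11, 12, 13} but the RHS claimed here equals {1, 4, 7, 8, 9, 11, 12}. The correct form is (A ∩ B)' = A' ∪ B'.

Identity is invalid: (A ∩ B)' = {1, 2, 3, 4, 5, 6, 7, 8, 9, 10, 11, 12, 13} but A' ∩ B' = {1, 4, 7, 8, 9, 11, 12}. The correct De Morgan law is (A ∩ B)' = A' ∪ B'.


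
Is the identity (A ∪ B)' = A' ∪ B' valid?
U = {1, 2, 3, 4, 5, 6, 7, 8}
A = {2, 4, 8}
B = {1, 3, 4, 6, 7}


LHS: A ∪ B = {1, 2, 3, 4, 6, 7, 8}
(A ∪ B)' = U \ (A ∪ B) = {5}
A' = {1, 3, 5, 6, 7}, B' = {2, 5, 8}
Claimed RHS: A' ∪ B' = {1, 2, 3, 5, 6, 7, 8}
Identity is INVALID: LHS = {5} but the RHS claimed here equals {1, 2, 3, 5, 6, 7, 8}. The correct form is (A ∪ B)' = A' ∩ B'.

Identity is invalid: (A ∪ B)' = {5} but A' ∪ B' = {1, 2, 3, 5, 6, 7, 8}. The correct De Morgan law is (A ∪ B)' = A' ∩ B'.


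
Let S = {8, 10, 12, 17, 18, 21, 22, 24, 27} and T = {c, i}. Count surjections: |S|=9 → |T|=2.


n = |S| = 9, k = |T| = 2. Surjections via inclusion-exclusion:
S(n,k) = Σ(-1)^i × C(k,i) × (k-i)^n, i=0 to k
i=0: (-1)^0×C(2,0)×2^9 = 512
i=1: (-1)^1×C(2,1)×1^9 = -2
i=2: (-1)^2×C(2,2)×0^9 = 0
Total = 510

Number of surjections = 510


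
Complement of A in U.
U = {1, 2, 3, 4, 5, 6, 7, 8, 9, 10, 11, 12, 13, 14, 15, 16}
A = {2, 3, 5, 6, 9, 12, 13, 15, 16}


Aᶜ = U \ A = elements in U but not in A
U = {1, 2, 3, 4, 5, 6, 7, 8, 9, 10, 11, 12, 13, 14, 15, 16}
A = {2, 3, 5, 6, 9, 12, 13, 15, 16}
Aᶜ = {1, 4, 7, 8, 10, 11, 14}

Aᶜ = {1, 4, 7, 8, 10, 11, 14}


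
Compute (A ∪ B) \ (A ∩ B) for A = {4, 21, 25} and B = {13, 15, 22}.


A △ B = (A \ B) ∪ (B \ A) = elements in exactly one of A or B
A \ B = {4, 21, 25}
B \ A = {13, 15, 22}
A △ B = {4, 13, 15, 21, 22, 25}

A △ B = {4, 13, 15, 21, 22, 25}


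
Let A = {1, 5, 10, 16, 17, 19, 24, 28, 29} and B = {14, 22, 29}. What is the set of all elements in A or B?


A ∪ B = all elements in A or B (or both)
A = {1, 5, 10, 16, 17, 19, 24, 28, 29}
B = {14, 22, 29}
A ∪ B = {1, 5, 10, 14, 16, 17, 19, 22, 24, 28, 29}

A ∪ B = {1, 5, 10, 14, 16, 17, 19, 22, 24, 28, 29}


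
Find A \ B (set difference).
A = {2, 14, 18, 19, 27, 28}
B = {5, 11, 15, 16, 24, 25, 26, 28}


A \ B = elements in A but not in B
A = {2, 14, 18, 19, 27, 28}
B = {5, 11, 15, 16, 24, 25, 26, 28}
Remove from A any elements in B
A \ B = {2, 14, 18, 19, 27}

A \ B = {2, 14, 18, 19, 27}


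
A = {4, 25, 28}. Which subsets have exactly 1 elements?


|A| = 3, so A has C(3,1) = 3 subsets of size 1.
Enumerate by choosing 1 elements from A at a time:
{4}, {25}, {28}

1-element subsets (3 total): {4}, {25}, {28}


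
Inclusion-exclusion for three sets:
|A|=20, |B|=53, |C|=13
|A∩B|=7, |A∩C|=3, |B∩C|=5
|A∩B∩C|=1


|A∪B∪C| = |A|+|B|+|C| - |A∩B|-|A∩C|-|B∩C| + |A∩B∩C|
= 20+53+13 - 7-3-5 + 1
= 86 - 15 + 1
= 72

|A ∪ B ∪ C| = 72


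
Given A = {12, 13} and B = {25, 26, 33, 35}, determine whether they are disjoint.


Disjoint means A ∩ B = ∅.
A ∩ B = ∅
A ∩ B = ∅, so A and B are disjoint.

Yes, A and B are disjoint


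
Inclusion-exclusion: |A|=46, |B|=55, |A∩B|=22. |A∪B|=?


|A ∪ B| = |A| + |B| - |A ∩ B|
= 46 + 55 - 22
= 79

|A ∪ B| = 79


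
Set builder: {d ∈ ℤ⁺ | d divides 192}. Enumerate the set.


Checking each candidate:
Condition: positive divisors of 192
Result = {1, 2, 3, 4, 6, 8, 12, 16, 24, 32, 48, 64, 96, 192}

{1, 2, 3, 4, 6, 8, 12, 16, 24, 32, 48, 64, 96, 192}


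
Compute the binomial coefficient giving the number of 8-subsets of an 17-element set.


C(n,k) = n! / (k!(n-k)!)
C(17,8) = 17! / (8!9!)
= 24310

C(17,8) = 24310


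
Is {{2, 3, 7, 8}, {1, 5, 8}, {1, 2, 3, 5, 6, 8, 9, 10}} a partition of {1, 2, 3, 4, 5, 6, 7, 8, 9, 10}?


A partition requires: (1) non-empty parts, (2) pairwise disjoint, (3) union = U
Parts: {2, 3, 7, 8}, {1, 5, 8}, {1, 2, 3, 5, 6, 8, 9, 10}
Union of parts: {1, 2, 3, 5, 6, 7, 8, 9, 10}
U = {1, 2, 3, 4, 5, 6, 7, 8, 9, 10}
All non-empty? True
Pairwise disjoint? False
Covers U? False

No, not a valid partition


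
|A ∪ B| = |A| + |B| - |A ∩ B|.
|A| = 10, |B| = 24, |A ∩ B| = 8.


|A ∪ B| = |A| + |B| - |A ∩ B|
= 10 + 24 - 8
= 26

|A ∪ B| = 26


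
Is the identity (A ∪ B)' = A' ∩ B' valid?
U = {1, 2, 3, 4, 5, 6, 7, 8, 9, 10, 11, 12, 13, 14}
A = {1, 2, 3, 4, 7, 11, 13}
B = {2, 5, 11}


LHS: A ∪ B = {1, 2, 3, 4, 5, 7, 11, 13}
(A ∪ B)' = U \ (A ∪ B) = {6, 8, 9, 10, 12, 14}
A' = {5, 6, 8, 9, 10, 12, 14}, B' = {1, 3, 4, 6, 7, 8, 9, 10, 12, 13, 14}
Claimed RHS: A' ∩ B' = {6, 8, 9, 10, 12, 14}
Identity is VALID: LHS = RHS = {6, 8, 9, 10, 12, 14} ✓

Identity is valid. (A ∪ B)' = A' ∩ B' = {6, 8, 9, 10, 12, 14}


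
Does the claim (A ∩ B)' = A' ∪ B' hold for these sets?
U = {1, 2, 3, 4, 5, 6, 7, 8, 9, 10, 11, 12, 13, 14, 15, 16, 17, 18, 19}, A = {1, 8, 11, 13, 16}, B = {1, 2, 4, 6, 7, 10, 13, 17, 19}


LHS: A ∩ B = {1, 13}
(A ∩ B)' = U \ (A ∩ B) = {2, 3, 4, 5, 6, 7, 8, 9, 10, 11, 12, 14, 15, 16, 17, 18, 19}
A' = {2, 3, 4, 5, 6, 7, 9, 10, 12, 14, 15, 17, 18, 19}, B' = {3, 5, 8, 9, 11, 12, 14, 15, 16, 18}
Claimed RHS: A' ∪ B' = {2, 3, 4, 5, 6, 7, 8, 9, 10, 11, 12, 14, 15, 16, 17, 18, 19}
Identity is VALID: LHS = RHS = {2, 3, 4, 5, 6, 7, 8, 9, 10, 11, 12, 14, 15, 16, 17, 18, 19} ✓

Identity is valid. (A ∩ B)' = A' ∪ B' = {2, 3, 4, 5, 6, 7, 8, 9, 10, 11, 12, 14, 15, 16, 17, 18, 19}


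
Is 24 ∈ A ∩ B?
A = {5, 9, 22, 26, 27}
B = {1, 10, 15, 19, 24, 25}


A = {5, 9, 22, 26, 27}, B = {1, 10, 15, 19, 24, 25}
A ∩ B = elements in both A and B
A ∩ B = ∅
Checking if 24 ∈ A ∩ B
24 is not in A ∩ B → False

24 ∉ A ∩ B


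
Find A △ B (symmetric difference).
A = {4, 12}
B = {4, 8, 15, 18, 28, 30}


A △ B = (A \ B) ∪ (B \ A) = elements in exactly one of A or B
A \ B = {12}
B \ A = {8, 15, 18, 28, 30}
A △ B = {8, 12, 15, 18, 28, 30}

A △ B = {8, 12, 15, 18, 28, 30}


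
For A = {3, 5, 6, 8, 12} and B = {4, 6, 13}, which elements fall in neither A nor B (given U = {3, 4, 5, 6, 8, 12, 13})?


A = {3, 5, 6, 8, 12}
B = {4, 6, 13}
Region: in neither A nor B (given U = {3, 4, 5, 6, 8, 12, 13})
Elements: ∅

Elements in neither A nor B (given U = {3, 4, 5, 6, 8, 12, 13}): ∅


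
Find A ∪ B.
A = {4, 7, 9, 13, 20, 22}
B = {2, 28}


A ∪ B = all elements in A or B (or both)
A = {4, 7, 9, 13, 20, 22}
B = {2, 28}
A ∪ B = {2, 4, 7, 9, 13, 20, 22, 28}

A ∪ B = {2, 4, 7, 9, 13, 20, 22, 28}


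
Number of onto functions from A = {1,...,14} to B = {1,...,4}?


n = |A| = 14, k = |B| = 4. Surjections via inclusion-exclusion:
S(n,k) = Σ(-1)^i × C(k,i) × (k-i)^n, i=0 to k
i=0: (-1)^0×C(4,0)×4^14 = 268435456
i=1: (-1)^1×C(4,1)×3^14 = -19131876
i=2: (-1)^2×C(4,2)×2^14 = 98304
i=3: (-1)^3×C(4,3)×1^14 = -4
i=4: (-1)^4×C(4,4)×0^14 = 0
Total = 249401880

Number of surjections = 249401880


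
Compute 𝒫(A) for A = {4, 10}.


|A| = 2, so |P(A)| = 2^2 = 4
Enumerate subsets by cardinality (0 to 2):
∅, {4}, {10}, {4, 10}

P(A) has 4 subsets: ∅, {4}, {10}, {4, 10}


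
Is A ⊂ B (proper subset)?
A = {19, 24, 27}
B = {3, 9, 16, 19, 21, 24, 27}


A ⊂ B requires: A ⊆ B AND A ≠ B.
A ⊆ B? Yes
A = B? No
A ⊂ B: Yes (A is a proper subset of B)

Yes, A ⊂ B


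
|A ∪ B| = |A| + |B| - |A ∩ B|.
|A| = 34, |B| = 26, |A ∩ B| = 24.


|A ∪ B| = |A| + |B| - |A ∩ B|
= 34 + 26 - 24
= 36

|A ∪ B| = 36


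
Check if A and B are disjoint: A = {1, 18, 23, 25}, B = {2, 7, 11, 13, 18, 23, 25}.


Disjoint means A ∩ B = ∅.
A ∩ B = {18, 23, 25}
A ∩ B ≠ ∅, so A and B are NOT disjoint.

No, A and B are not disjoint (A ∩ B = {18, 23, 25})


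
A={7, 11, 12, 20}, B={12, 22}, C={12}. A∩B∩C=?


A ∩ B = {12}
(A ∩ B) ∩ C = {12}

A ∩ B ∩ C = {12}


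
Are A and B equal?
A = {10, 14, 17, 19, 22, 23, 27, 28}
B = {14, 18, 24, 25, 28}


Two sets are equal iff they have exactly the same elements.
A = {10, 14, 17, 19, 22, 23, 27, 28}
B = {14, 18, 24, 25, 28}
Differences: {10, 17, 18, 19, 22, 23, 24, 25, 27}
A ≠ B

No, A ≠ B


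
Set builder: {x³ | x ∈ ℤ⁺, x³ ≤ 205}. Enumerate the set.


Checking each candidate:
Condition: positive perfect cubes ≤ 205
Result = {1, 8, 27, 64, 125}

{1, 8, 27, 64, 125}


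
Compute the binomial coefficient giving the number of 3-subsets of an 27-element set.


C(n,k) = n! / (k!(n-k)!)
C(27,3) = 27! / (3!24!)
= 2925

C(27,3) = 2925


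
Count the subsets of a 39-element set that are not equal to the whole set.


Total subsets = 2^n = 2^39 = 549755813888
Proper subsets exclude the set itself: 2^n - 1
= 549755813888 - 1
= 549755813887

Number of proper subsets = 549755813887


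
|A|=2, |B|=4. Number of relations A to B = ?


A relation from A to B is any subset of A × B.
|A × B| = 2 × 4 = 8
# relations = 2^|A × B| = 2^8 = 256

Number of relations = 256


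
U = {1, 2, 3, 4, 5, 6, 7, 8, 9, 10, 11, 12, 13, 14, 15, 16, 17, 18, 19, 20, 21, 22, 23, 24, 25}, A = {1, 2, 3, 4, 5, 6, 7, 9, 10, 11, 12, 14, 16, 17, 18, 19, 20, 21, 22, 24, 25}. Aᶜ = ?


Aᶜ = U \ A = elements in U but not in A
U = {1, 2, 3, 4, 5, 6, 7, 8, 9, 10, 11, 12, 13, 14, 15, 16, 17, 18, 19, 20, 21, 22, 23, 24, 25}
A = {1, 2, 3, 4, 5, 6, 7, 9, 10, 11, 12, 14, 16, 17, 18, 19, 20, 21, 22, 24, 25}
Aᶜ = {8, 13, 15, 23}

Aᶜ = {8, 13, 15, 23}


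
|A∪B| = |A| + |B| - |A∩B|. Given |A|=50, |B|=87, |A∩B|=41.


|A ∪ B| = |A| + |B| - |A ∩ B|
= 50 + 87 - 41
= 96

|A ∪ B| = 96


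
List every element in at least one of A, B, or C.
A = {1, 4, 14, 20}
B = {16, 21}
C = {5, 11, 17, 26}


A ∪ B = {1, 4, 14, 16, 20, 21}
(A ∪ B) ∪ C = {1, 4, 5, 11, 14, 16, 17, 20, 21, 26}

A ∪ B ∪ C = {1, 4, 5, 11, 14, 16, 17, 20, 21, 26}


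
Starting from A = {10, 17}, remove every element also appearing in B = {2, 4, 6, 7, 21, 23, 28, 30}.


A \ B = elements in A but not in B
A = {10, 17}
B = {2, 4, 6, 7, 21, 23, 28, 30}
Remove from A any elements in B
A \ B = {10, 17}

A \ B = {10, 17}


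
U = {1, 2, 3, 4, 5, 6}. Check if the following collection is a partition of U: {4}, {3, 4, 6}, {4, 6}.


A partition requires: (1) non-empty parts, (2) pairwise disjoint, (3) union = U
Parts: {4}, {3, 4, 6}, {4, 6}
Union of parts: {3, 4, 6}
U = {1, 2, 3, 4, 5, 6}
All non-empty? True
Pairwise disjoint? False
Covers U? False

No, not a valid partition


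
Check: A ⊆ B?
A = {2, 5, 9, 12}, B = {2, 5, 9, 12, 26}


A ⊆ B means every element of A is in B.
All elements of A are in B.
So A ⊆ B.

Yes, A ⊆ B


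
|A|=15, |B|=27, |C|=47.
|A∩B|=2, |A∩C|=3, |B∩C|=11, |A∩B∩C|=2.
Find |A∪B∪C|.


|A∪B∪C| = |A|+|B|+|C| - |A∩B|-|A∩C|-|B∩C| + |A∩B∩C|
= 15+27+47 - 2-3-11 + 2
= 89 - 16 + 2
= 75

|A ∪ B ∪ C| = 75


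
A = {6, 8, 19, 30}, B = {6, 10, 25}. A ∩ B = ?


A ∩ B = elements in both A and B
A = {6, 8, 19, 30}
B = {6, 10, 25}
A ∩ B = {6}

A ∩ B = {6}


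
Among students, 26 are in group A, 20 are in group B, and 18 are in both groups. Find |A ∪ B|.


|A ∪ B| = |A| + |B| - |A ∩ B|
= 26 + 20 - 18
= 28

|A ∪ B| = 28


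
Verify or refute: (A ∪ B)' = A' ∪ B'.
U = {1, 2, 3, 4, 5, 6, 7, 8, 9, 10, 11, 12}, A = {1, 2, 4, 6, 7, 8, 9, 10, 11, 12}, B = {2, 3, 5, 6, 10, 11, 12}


LHS: A ∪ B = {1, 2, 3, 4, 5, 6, 7, 8, 9, 10, 11, 12}
(A ∪ B)' = U \ (A ∪ B) = ∅
A' = {3, 5}, B' = {1, 4, 7, 8, 9}
Claimed RHS: A' ∪ B' = {1, 3, 4, 5, 7, 8, 9}
Identity is INVALID: LHS = ∅ but the RHS claimed here equals {1, 3, 4, 5, 7, 8, 9}. The correct form is (A ∪ B)' = A' ∩ B'.

Identity is invalid: (A ∪ B)' = ∅ but A' ∪ B' = {1, 3, 4, 5, 7, 8, 9}. The correct De Morgan law is (A ∪ B)' = A' ∩ B'.


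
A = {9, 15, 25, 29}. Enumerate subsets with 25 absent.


A subset of A that omits 25 is a subset of A \ {25}, so there are 2^(n-1) = 2^3 = 8 of them.
Subsets excluding 25: ∅, {9}, {15}, {29}, {9, 15}, {9, 29}, {15, 29}, {9, 15, 29}

Subsets excluding 25 (8 total): ∅, {9}, {15}, {29}, {9, 15}, {9, 29}, {15, 29}, {9, 15, 29}


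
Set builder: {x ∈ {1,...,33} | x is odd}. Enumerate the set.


Checking each candidate:
Condition: odd numbers in {1,...,33}
Result = {1, 3, 5, 7, 9, 11, 13, 15, 17, 19, 21, 23, 25, 27, 29, 31, 33}

{1, 3, 5, 7, 9, 11, 13, 15, 17, 19, 21, 23, 25, 27, 29, 31, 33}


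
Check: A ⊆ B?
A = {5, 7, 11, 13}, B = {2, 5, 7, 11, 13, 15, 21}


A ⊆ B means every element of A is in B.
All elements of A are in B.
So A ⊆ B.

Yes, A ⊆ B


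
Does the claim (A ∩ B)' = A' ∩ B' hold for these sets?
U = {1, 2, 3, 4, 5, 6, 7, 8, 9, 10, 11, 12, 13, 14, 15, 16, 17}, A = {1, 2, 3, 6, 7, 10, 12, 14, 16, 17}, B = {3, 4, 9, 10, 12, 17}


LHS: A ∩ B = {3, 10, 12, 17}
(A ∩ B)' = U \ (A ∩ B) = {1, 2, 4, 5, 6, 7, 8, 9, 11, 13, 14, 15, 16}
A' = {4, 5, 8, 9, 11, 13, 15}, B' = {1, 2, 5, 6, 7, 8, 11, 13, 14, 15, 16}
Claimed RHS: A' ∩ B' = {5, 8, 11, 13, 15}
Identity is INVALID: LHS = {1, 2, 4, 5, 6, 7, 8, 9, 11, 13, 14, 15, 16} but the RHS claimed here equals {5, 8, 11, 13, 15}. The correct form is (A ∩ B)' = A' ∪ B'.

Identity is invalid: (A ∩ B)' = {1, 2, 4, 5, 6, 7, 8, 9, 11, 13, 14, 15, 16} but A' ∩ B' = {5, 8, 11, 13, 15}. The correct De Morgan law is (A ∩ B)' = A' ∪ B'.


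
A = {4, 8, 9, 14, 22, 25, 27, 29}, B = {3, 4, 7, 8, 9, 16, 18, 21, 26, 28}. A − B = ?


A \ B = elements in A but not in B
A = {4, 8, 9, 14, 22, 25, 27, 29}
B = {3, 4, 7, 8, 9, 16, 18, 21, 26, 28}
Remove from A any elements in B
A \ B = {14, 22, 25, 27, 29}

A \ B = {14, 22, 25, 27, 29}


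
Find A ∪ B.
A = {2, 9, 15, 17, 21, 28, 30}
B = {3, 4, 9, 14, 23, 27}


A ∪ B = all elements in A or B (or both)
A = {2, 9, 15, 17, 21, 28, 30}
B = {3, 4, 9, 14, 23, 27}
A ∪ B = {2, 3, 4, 9, 14, 15, 17, 21, 23, 27, 28, 30}

A ∪ B = {2, 3, 4, 9, 14, 15, 17, 21, 23, 27, 28, 30}


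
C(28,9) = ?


C(n,k) = n! / (k!(n-k)!)
C(28,9) = 28! / (9!19!)
= 6906900

C(28,9) = 6906900


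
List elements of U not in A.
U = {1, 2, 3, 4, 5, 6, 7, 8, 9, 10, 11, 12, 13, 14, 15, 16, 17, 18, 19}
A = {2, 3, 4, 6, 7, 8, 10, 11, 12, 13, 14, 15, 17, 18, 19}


Aᶜ = U \ A = elements in U but not in A
U = {1, 2, 3, 4, 5, 6, 7, 8, 9, 10, 11, 12, 13, 14, 15, 16, 17, 18, 19}
A = {2, 3, 4, 6, 7, 8, 10, 11, 12, 13, 14, 15, 17, 18, 19}
Aᶜ = {1, 5, 9, 16}

Aᶜ = {1, 5, 9, 16}


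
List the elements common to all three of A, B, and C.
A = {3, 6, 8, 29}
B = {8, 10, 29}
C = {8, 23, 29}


A ∩ B = {8, 29}
(A ∩ B) ∩ C = {8, 29}

A ∩ B ∩ C = {8, 29}


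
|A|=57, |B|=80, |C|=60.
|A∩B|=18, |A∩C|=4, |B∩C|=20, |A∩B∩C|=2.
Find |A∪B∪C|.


|A∪B∪C| = |A|+|B|+|C| - |A∩B|-|A∩C|-|B∩C| + |A∩B∩C|
= 57+80+60 - 18-4-20 + 2
= 197 - 42 + 2
= 157

|A ∪ B ∪ C| = 157


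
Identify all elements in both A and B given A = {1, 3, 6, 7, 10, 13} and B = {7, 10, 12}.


A = {1, 3, 6, 7, 10, 13}
B = {7, 10, 12}
Region: in both A and B
Elements: {7, 10}

Elements in both A and B: {7, 10}


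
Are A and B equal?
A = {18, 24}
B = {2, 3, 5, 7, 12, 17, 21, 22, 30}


Two sets are equal iff they have exactly the same elements.
A = {18, 24}
B = {2, 3, 5, 7, 12, 17, 21, 22, 30}
Differences: {2, 3, 5, 7, 12, 17, 18, 21, 22, 24, 30}
A ≠ B

No, A ≠ B


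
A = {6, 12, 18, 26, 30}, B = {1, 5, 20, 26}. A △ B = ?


A △ B = (A \ B) ∪ (B \ A) = elements in exactly one of A or B
A \ B = {6, 12, 18, 30}
B \ A = {1, 5, 20}
A △ B = {1, 5, 6, 12, 18, 20, 30}

A △ B = {1, 5, 6, 12, 18, 20, 30}


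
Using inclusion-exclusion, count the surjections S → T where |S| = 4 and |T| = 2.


n = |S| = 4, k = |T| = 2. Surjections via inclusion-exclusion:
S(n,k) = Σ(-1)^i × C(k,i) × (k-i)^n, i=0 to k
i=0: (-1)^0×C(2,0)×2^4 = 16
i=1: (-1)^1×C(2,1)×1^4 = -2
i=2: (-1)^2×C(2,2)×0^4 = 0
Total = 14

Number of surjections = 14


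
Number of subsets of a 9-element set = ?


Number of subsets = 2^n
= 2^9
= 512

|P(A)| = 512


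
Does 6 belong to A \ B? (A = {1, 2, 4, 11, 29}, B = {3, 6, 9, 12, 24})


A = {1, 2, 4, 11, 29}, B = {3, 6, 9, 12, 24}
A \ B = elements in A but not in B
A \ B = {1, 2, 4, 11, 29}
Checking if 6 ∈ A \ B
6 is not in A \ B → False

6 ∉ A \ B
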